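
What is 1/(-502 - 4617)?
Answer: -1/5119 ≈ -0.00019535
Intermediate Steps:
1/(-502 - 4617) = 1/(-5119) = -1/5119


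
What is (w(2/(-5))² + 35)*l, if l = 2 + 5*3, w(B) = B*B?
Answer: 372147/625 ≈ 595.44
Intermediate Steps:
w(B) = B²
l = 17 (l = 2 + 15 = 17)
(w(2/(-5))² + 35)*l = (((2/(-5))²)² + 35)*17 = (((2*(-⅕))²)² + 35)*17 = (((-⅖)²)² + 35)*17 = ((4/25)² + 35)*17 = (16/625 + 35)*17 = (21891/625)*17 = 372147/625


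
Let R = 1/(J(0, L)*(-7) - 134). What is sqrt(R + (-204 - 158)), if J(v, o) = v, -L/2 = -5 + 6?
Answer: I*sqrt(6500206)/134 ≈ 19.026*I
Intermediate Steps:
L = -2 (L = -2*(-5 + 6) = -2*1 = -2)
R = -1/134 (R = 1/(0*(-7) - 134) = 1/(0 - 134) = 1/(-134) = -1/134 ≈ -0.0074627)
sqrt(R + (-204 - 158)) = sqrt(-1/134 + (-204 - 158)) = sqrt(-1/134 - 362) = sqrt(-48509/134) = I*sqrt(6500206)/134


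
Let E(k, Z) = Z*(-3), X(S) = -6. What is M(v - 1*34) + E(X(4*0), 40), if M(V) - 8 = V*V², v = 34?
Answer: -112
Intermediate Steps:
M(V) = 8 + V³ (M(V) = 8 + V*V² = 8 + V³)
E(k, Z) = -3*Z
M(v - 1*34) + E(X(4*0), 40) = (8 + (34 - 1*34)³) - 3*40 = (8 + (34 - 34)³) - 120 = (8 + 0³) - 120 = (8 + 0) - 120 = 8 - 120 = -112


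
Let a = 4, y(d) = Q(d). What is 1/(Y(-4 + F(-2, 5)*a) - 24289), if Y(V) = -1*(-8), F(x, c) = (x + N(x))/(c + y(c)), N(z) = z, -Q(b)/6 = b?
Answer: -1/24281 ≈ -4.1184e-5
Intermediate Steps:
Q(b) = -6*b
y(d) = -6*d
F(x, c) = -2*x/(5*c) (F(x, c) = (x + x)/(c - 6*c) = (2*x)/((-5*c)) = (2*x)*(-1/(5*c)) = -2*x/(5*c))
Y(V) = 8
1/(Y(-4 + F(-2, 5)*a) - 24289) = 1/(8 - 24289) = 1/(-24281) = -1/24281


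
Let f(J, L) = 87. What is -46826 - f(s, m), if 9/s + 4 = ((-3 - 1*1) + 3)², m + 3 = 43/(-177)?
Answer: -46913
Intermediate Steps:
m = -574/177 (m = -3 + 43/(-177) = -3 + 43*(-1/177) = -3 - 43/177 = -574/177 ≈ -3.2429)
s = -3 (s = 9/(-4 + ((-3 - 1*1) + 3)²) = 9/(-4 + ((-3 - 1) + 3)²) = 9/(-4 + (-4 + 3)²) = 9/(-4 + (-1)²) = 9/(-4 + 1) = 9/(-3) = 9*(-⅓) = -3)
-46826 - f(s, m) = -46826 - 1*87 = -46826 - 87 = -46913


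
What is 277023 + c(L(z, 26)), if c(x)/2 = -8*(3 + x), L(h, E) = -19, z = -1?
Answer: 277279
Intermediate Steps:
c(x) = -48 - 16*x (c(x) = 2*(-8*(3 + x)) = 2*(-24 - 8*x) = -48 - 16*x)
277023 + c(L(z, 26)) = 277023 + (-48 - 16*(-19)) = 277023 + (-48 + 304) = 277023 + 256 = 277279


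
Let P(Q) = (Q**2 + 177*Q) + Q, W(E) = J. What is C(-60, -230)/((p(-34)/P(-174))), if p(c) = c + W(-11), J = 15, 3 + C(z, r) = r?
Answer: -162168/19 ≈ -8535.2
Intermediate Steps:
C(z, r) = -3 + r
W(E) = 15
P(Q) = Q**2 + 178*Q
p(c) = 15 + c (p(c) = c + 15 = 15 + c)
C(-60, -230)/((p(-34)/P(-174))) = (-3 - 230)/(((15 - 34)/((-174*(178 - 174))))) = -233/((-19/((-174*4)))) = -233/((-19/(-696))) = -233/((-19*(-1/696))) = -233/19/696 = -233*696/19 = -162168/19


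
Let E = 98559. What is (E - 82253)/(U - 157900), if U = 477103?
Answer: 16306/319203 ≈ 0.051084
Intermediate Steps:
(E - 82253)/(U - 157900) = (98559 - 82253)/(477103 - 157900) = 16306/319203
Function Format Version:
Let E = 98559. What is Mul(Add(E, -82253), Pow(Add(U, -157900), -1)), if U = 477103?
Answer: Rational(16306, 319203) ≈ 0.051084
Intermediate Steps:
Mul(Add(E, -82253), Pow(Add(U, -157900), -1)) = Mul(Add(98559, -82253), Pow(Add(477103, -157900), -1)) = Mul(16306, Pow(319203, -1)) = Mul(16306, Rational(1, 319203)) = Rational(16306, 319203)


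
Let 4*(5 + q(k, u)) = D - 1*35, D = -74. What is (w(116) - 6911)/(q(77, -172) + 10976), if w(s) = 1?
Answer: -5528/8755 ≈ -0.63141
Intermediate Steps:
q(k, u) = -129/4 (q(k, u) = -5 + (-74 - 1*35)/4 = -5 + (-74 - 35)/4 = -5 + (¼)*(-109) = -5 - 109/4 = -129/4)
(w(116) - 6911)/(q(77, -172) + 10976) = (1 - 6911)/(-129/4 + 10976) = -6910/43775/4 = -6910*4/43775 = -5528/8755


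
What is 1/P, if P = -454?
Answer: -1/454 ≈ -0.0022026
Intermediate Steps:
1/P = 1/(-454) = -1/454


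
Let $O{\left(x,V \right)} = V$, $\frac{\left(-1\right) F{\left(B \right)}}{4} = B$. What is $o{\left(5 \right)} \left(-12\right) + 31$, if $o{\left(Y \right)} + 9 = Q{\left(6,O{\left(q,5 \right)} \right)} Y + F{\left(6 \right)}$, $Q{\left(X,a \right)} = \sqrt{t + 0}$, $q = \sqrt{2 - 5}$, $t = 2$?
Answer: $427 - 60 \sqrt{2} \approx 342.15$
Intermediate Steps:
$F{\left(B \right)} = - 4 B$
$q = i \sqrt{3}$ ($q = \sqrt{-3} = i \sqrt{3} \approx 1.732 i$)
$Q{\left(X,a \right)} = \sqrt{2}$ ($Q{\left(X,a \right)} = \sqrt{2 + 0} = \sqrt{2}$)
$o{\left(Y \right)} = -33 + Y \sqrt{2}$ ($o{\left(Y \right)} = -9 + \left(\sqrt{2} Y - 24\right) = -9 + \left(Y \sqrt{2} - 24\right) = -9 + \left(-24 + Y \sqrt{2}\right) = -33 + Y \sqrt{2}$)
$o{\left(5 \right)} \left(-12\right) + 31 = \left(-33 + 5 \sqrt{2}\right) \left(-12\right) + 31 = \left(396 - 60 \sqrt{2}\right) + 31 = 427 - 60 \sqrt{2}$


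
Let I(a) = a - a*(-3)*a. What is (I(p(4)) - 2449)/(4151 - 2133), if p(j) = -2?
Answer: -2439/2018 ≈ -1.2086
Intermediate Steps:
I(a) = a + 3*a² (I(a) = a - (-3*a)*a = a - (-3)*a² = a + 3*a²)
(I(p(4)) - 2449)/(4151 - 2133) = (-2*(1 + 3*(-2)) - 2449)/(4151 - 2133) = (-2*(1 - 6) - 2449)/2018 = (-2*(-5) - 2449)*(1/2018) = (10 - 2449)*(1/2018) = -2439*1/2018 = -2439/2018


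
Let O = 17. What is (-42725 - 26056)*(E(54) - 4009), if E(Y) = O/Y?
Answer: 4962984763/18 ≈ 2.7572e+8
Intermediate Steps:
E(Y) = 17/Y
(-42725 - 26056)*(E(54) - 4009) = (-42725 - 26056)*(17/54 - 4009) = -68781*(17*(1/54) - 4009) = -68781*(17/54 - 4009) = -68781*(-216469/54) = 4962984763/18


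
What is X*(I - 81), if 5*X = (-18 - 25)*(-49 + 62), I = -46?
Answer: 70993/5 ≈ 14199.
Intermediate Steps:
X = -559/5 (X = ((-18 - 25)*(-49 + 62))/5 = (-43*13)/5 = (⅕)*(-559) = -559/5 ≈ -111.80)
X*(I - 81) = -559*(-46 - 81)/5 = -559/5*(-127) = 70993/5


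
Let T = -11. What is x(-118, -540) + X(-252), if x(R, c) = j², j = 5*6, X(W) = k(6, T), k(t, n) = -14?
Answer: 886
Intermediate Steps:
X(W) = -14
j = 30
x(R, c) = 900 (x(R, c) = 30² = 900)
x(-118, -540) + X(-252) = 900 - 14 = 886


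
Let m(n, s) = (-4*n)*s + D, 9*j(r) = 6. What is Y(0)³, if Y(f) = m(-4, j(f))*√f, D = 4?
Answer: 0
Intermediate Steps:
j(r) = ⅔ (j(r) = (⅑)*6 = ⅔)
m(n, s) = 4 - 4*n*s (m(n, s) = (-4*n)*s + 4 = -4*n*s + 4 = 4 - 4*n*s)
Y(f) = 44*√f/3 (Y(f) = (4 - 4*(-4)*⅔)*√f = (4 + 32/3)*√f = 44*√f/3)
Y(0)³ = (44*√0/3)³ = ((44/3)*0)³ = 0³ = 0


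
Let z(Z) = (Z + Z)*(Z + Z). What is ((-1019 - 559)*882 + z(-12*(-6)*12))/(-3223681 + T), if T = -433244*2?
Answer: -1594188/4090169 ≈ -0.38976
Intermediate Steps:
T = -866488
z(Z) = 4*Z² (z(Z) = (2*Z)*(2*Z) = 4*Z²)
((-1019 - 559)*882 + z(-12*(-6)*12))/(-3223681 + T) = ((-1019 - 559)*882 + 4*(-12*(-6)*12)²)/(-3223681 - 866488) = (-1578*882 + 4*(72*12)²)/(-4090169) = (-1391796 + 4*864²)*(-1/4090169) = (-1391796 + 4*746496)*(-1/4090169) = (-1391796 + 2985984)*(-1/4090169) = 1594188*(-1/4090169) = -1594188/4090169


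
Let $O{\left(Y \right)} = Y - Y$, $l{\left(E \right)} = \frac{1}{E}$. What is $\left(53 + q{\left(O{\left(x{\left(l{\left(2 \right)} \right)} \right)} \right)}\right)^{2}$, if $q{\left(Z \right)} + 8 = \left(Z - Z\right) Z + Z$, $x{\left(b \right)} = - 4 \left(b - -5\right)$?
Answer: $2025$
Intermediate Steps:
$x{\left(b \right)} = -20 - 4 b$ ($x{\left(b \right)} = - 4 \left(b + 5\right) = - 4 \left(5 + b\right) = -20 - 4 b$)
$O{\left(Y \right)} = 0$
$q{\left(Z \right)} = -8 + Z$ ($q{\left(Z \right)} = -8 + \left(\left(Z - Z\right) Z + Z\right) = -8 + \left(0 Z + Z\right) = -8 + \left(0 + Z\right) = -8 + Z$)
$\left(53 + q{\left(O{\left(x{\left(l{\left(2 \right)} \right)} \right)} \right)}\right)^{2} = \left(53 + \left(-8 + 0\right)\right)^{2} = \left(53 - 8\right)^{2} = 45^{2} = 2025$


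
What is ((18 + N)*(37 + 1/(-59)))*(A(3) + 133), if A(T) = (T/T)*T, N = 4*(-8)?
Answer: -4154528/59 ≈ -70416.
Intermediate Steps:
N = -32
A(T) = T (A(T) = 1*T = T)
((18 + N)*(37 + 1/(-59)))*(A(3) + 133) = ((18 - 32)*(37 + 1/(-59)))*(3 + 133) = -14*(37 - 1/59)*136 = -14*2182/59*136 = -30548/59*136 = -4154528/59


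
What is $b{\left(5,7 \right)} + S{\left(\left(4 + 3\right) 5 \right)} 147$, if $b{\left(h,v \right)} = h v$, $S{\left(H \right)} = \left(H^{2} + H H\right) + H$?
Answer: $365330$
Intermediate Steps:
$S{\left(H \right)} = H + 2 H^{2}$ ($S{\left(H \right)} = \left(H^{2} + H^{2}\right) + H = 2 H^{2} + H = H + 2 H^{2}$)
$b{\left(5,7 \right)} + S{\left(\left(4 + 3\right) 5 \right)} 147 = 5 \cdot 7 + \left(4 + 3\right) 5 \left(1 + 2 \left(4 + 3\right) 5\right) 147 = 35 + 7 \cdot 5 \left(1 + 2 \cdot 7 \cdot 5\right) 147 = 35 + 35 \left(1 + 2 \cdot 35\right) 147 = 35 + 35 \left(1 + 70\right) 147 = 35 + 35 \cdot 71 \cdot 147 = 35 + 2485 \cdot 147 = 35 + 365295 = 365330$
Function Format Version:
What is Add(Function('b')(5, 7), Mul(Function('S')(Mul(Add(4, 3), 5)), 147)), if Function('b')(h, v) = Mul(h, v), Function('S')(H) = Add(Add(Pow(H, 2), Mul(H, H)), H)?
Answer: 365330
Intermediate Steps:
Function('S')(H) = Add(H, Mul(2, Pow(H, 2))) (Function('S')(H) = Add(Add(Pow(H, 2), Pow(H, 2)), H) = Add(Mul(2, Pow(H, 2)), H) = Add(H, Mul(2, Pow(H, 2))))
Add(Function('b')(5, 7), Mul(Function('S')(Mul(Add(4, 3), 5)), 147)) = Add(Mul(5, 7), Mul(Mul(Mul(Add(4, 3), 5), Add(1, Mul(2, Mul(Add(4, 3), 5)))), 147)) = Add(35, Mul(Mul(Mul(7, 5), Add(1, Mul(2, Mul(7, 5)))), 147)) = Add(35, Mul(Mul(35, Add(1, Mul(2, 35))), 147)) = Add(35, Mul(Mul(35, Add(1, 70)), 147)) = Add(35, Mul(Mul(35, 71), 147)) = Add(35, Mul(2485, 147)) = Add(35, 365295) = 365330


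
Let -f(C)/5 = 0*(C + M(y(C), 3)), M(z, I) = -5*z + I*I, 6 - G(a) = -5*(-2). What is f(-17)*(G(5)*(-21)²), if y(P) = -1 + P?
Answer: 0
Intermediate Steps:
G(a) = -4 (G(a) = 6 - (-5)*(-2) = 6 - 1*10 = 6 - 10 = -4)
M(z, I) = I² - 5*z (M(z, I) = -5*z + I² = I² - 5*z)
f(C) = 0 (f(C) = -0*(C + (3² - 5*(-1 + C))) = -0*(C + (9 + (5 - 5*C))) = -0*(C + (14 - 5*C)) = -0*(14 - 4*C) = -5*0 = 0)
f(-17)*(G(5)*(-21)²) = 0*(-4*(-21)²) = 0*(-4*441) = 0*(-1764) = 0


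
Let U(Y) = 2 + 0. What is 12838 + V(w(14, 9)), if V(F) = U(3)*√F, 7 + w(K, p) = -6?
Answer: 12838 + 2*I*√13 ≈ 12838.0 + 7.2111*I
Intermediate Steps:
w(K, p) = -13 (w(K, p) = -7 - 6 = -13)
U(Y) = 2
V(F) = 2*√F
12838 + V(w(14, 9)) = 12838 + 2*√(-13) = 12838 + 2*(I*√13) = 12838 + 2*I*√13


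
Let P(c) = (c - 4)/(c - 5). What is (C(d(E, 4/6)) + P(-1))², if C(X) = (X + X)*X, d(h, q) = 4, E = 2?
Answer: 38809/36 ≈ 1078.0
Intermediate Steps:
P(c) = (-4 + c)/(-5 + c)
C(X) = 2*X² (C(X) = (2*X)*X = 2*X²)
(C(d(E, 4/6)) + P(-1))² = (2*4² + (-4 - 1)/(-5 - 1))² = (2*16 - 5/(-6))² = (32 - ⅙*(-5))² = (32 + ⅚)² = (197/6)² = 38809/36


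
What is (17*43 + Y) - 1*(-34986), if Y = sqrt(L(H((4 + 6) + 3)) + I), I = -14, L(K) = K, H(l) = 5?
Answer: 35717 + 3*I ≈ 35717.0 + 3.0*I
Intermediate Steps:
Y = 3*I (Y = sqrt(5 - 14) = sqrt(-9) = 3*I ≈ 3.0*I)
(17*43 + Y) - 1*(-34986) = (17*43 + 3*I) - 1*(-34986) = (731 + 3*I) + 34986 = 35717 + 3*I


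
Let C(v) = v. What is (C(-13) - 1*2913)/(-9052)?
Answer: 1463/4526 ≈ 0.32324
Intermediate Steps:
(C(-13) - 1*2913)/(-9052) = (-13 - 1*2913)/(-9052) = (-13 - 2913)*(-1/9052) = -2926*(-1/9052) = 1463/4526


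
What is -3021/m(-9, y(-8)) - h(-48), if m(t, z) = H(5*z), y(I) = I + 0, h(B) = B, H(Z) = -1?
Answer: 3069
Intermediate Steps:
y(I) = I
m(t, z) = -1
-3021/m(-9, y(-8)) - h(-48) = -3021/(-1) - 1*(-48) = -3021*(-1) + 48 = 3021 + 48 = 3069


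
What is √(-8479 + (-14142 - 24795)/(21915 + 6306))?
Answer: 2*I*√187610696331/9407 ≈ 92.089*I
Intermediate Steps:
√(-8479 + (-14142 - 24795)/(21915 + 6306)) = √(-8479 - 38937/28221) = √(-8479 - 38937*1/28221) = √(-8479 - 12979/9407) = √(-79774932/9407) = 2*I*√187610696331/9407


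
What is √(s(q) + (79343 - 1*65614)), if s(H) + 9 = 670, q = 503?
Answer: √14390 ≈ 119.96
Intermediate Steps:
s(H) = 661 (s(H) = -9 + 670 = 661)
√(s(q) + (79343 - 1*65614)) = √(661 + (79343 - 1*65614)) = √(661 + (79343 - 65614)) = √(661 + 13729) = √14390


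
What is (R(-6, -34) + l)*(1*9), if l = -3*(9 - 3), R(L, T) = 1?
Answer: -153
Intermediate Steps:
l = -18 (l = -3*6 = -18)
(R(-6, -34) + l)*(1*9) = (1 - 18)*(1*9) = -17*9 = -153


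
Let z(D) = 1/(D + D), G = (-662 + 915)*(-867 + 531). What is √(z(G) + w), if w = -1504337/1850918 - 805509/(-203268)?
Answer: √1398507892353499679619247217838/666307580442504 ≈ 1.7748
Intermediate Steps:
w = 197524588991/62705400004 (w = -1504337*1/1850918 - 805509*(-1/203268) = -1504337/1850918 + 268503/67756 = 197524588991/62705400004 ≈ 3.1500)
G = -85008 (G = 253*(-336) = -85008)
z(D) = 1/(2*D)
√(z(G) + w) = √((½)/(-85008) + 197524588991/62705400004) = √((½)*(-1/85008) + 197524588991/62705400004) = √(-1/170016 + 197524588991/62705400004) = √(8395569454123463/2665230321770016) = √1398507892353499679619247217838/666307580442504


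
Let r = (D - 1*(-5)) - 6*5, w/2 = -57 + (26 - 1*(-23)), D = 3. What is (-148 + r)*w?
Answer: 2720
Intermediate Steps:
w = -16 (w = 2*(-57 + (26 - 1*(-23))) = 2*(-57 + (26 + 23)) = 2*(-57 + 49) = 2*(-8) = -16)
r = -22 (r = (3 - 1*(-5)) - 6*5 = (3 + 5) - 30 = 8 - 30 = -22)
(-148 + r)*w = (-148 - 22)*(-16) = -170*(-16) = 2720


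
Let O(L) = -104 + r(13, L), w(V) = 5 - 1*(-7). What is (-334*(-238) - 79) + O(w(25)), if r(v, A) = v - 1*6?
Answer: 79316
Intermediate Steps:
r(v, A) = -6 + v (r(v, A) = v - 6 = -6 + v)
w(V) = 12 (w(V) = 5 + 7 = 12)
O(L) = -97 (O(L) = -104 + (-6 + 13) = -104 + 7 = -97)
(-334*(-238) - 79) + O(w(25)) = (-334*(-238) - 79) - 97 = (79492 - 79) - 97 = 79413 - 97 = 79316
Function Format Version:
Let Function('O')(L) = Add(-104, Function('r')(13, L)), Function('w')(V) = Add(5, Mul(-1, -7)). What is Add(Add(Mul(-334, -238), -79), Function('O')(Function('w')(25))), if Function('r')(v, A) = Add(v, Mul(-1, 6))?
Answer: 79316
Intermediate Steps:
Function('r')(v, A) = Add(-6, v) (Function('r')(v, A) = Add(v, -6) = Add(-6, v))
Function('w')(V) = 12 (Function('w')(V) = Add(5, 7) = 12)
Function('O')(L) = -97 (Function('O')(L) = Add(-104, Add(-6, 13)) = Add(-104, 7) = -97)
Add(Add(Mul(-334, -238), -79), Function('O')(Function('w')(25))) = Add(Add(Mul(-334, -238), -79), -97) = Add(Add(79492, -79), -97) = Add(79413, -97) = 79316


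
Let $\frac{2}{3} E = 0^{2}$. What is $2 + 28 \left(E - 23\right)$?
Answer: $-642$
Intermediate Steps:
$E = 0$ ($E = \frac{3 \cdot 0^{2}}{2} = \frac{3}{2} \cdot 0 = 0$)
$2 + 28 \left(E - 23\right) = 2 + 28 \left(0 - 23\right) = 2 + 28 \left(-23\right) = 2 - 644 = -642$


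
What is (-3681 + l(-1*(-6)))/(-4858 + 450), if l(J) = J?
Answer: 3675/4408 ≈ 0.83371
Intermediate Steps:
(-3681 + l(-1*(-6)))/(-4858 + 450) = (-3681 - 1*(-6))/(-4858 + 450) = (-3681 + 6)/(-4408) = -3675*(-1/4408) = 3675/4408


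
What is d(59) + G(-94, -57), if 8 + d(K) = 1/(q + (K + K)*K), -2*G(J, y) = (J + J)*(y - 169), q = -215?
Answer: -143387243/6747 ≈ -21252.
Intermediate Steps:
G(J, y) = -J*(-169 + y) (G(J, y) = -(J + J)*(y - 169)/2 = -2*J*(-169 + y)/2 = -J*(-169 + y))
d(K) = -8 + 1/(-215 + 2*K**2) (d(K) = -8 + 1/(-215 + (K + K)*K) = -8 + 1/(-215 + (2*K)*K) = -8 + 1/(-215 + 2*K**2))
d(59) + G(-94, -57) = (1721 - 16*59**2)/(-215 + 2*59**2) - 94*(169 - 1*(-57)) = (1721 - 16*3481)/(-215 + 2*3481) - 94*(169 + 57) = (1721 - 55696)/(-215 + 6962) - 94*226 = -53975/6747 - 21244 = -143387243/6747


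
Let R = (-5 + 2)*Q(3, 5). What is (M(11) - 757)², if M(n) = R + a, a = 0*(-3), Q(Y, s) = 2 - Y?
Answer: 568516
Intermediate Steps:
a = 0
R = 3 (R = (-5 + 2)*(2 - 1*3) = -3*(2 - 3) = -3*(-1) = 3)
M(n) = 3 (M(n) = 3 + 0 = 3)
(M(11) - 757)² = (3 - 757)² = (-754)² = 568516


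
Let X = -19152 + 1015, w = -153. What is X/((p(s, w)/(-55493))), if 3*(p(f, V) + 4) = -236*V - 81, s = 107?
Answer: 143782363/1715 ≈ 83838.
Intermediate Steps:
p(f, V) = -31 - 236*V/3 (p(f, V) = -4 + (-236*V - 81)/3 = -4 + (-81 - 236*V)/3 = -4 + (-27 - 236*V/3) = -31 - 236*V/3)
X = -18137
X/((p(s, w)/(-55493))) = -18137*(-55493/(-31 - 236/3*(-153))) = -18137*(-55493/(-31 + 12036)) = -18137/(12005*(-1/55493)) = -18137/(-12005/55493) = -18137*(-55493/12005) = 143782363/1715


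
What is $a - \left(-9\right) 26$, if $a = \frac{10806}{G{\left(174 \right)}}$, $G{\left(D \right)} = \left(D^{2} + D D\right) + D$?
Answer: $\frac{2370115}{10121} \approx 234.18$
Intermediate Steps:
$G{\left(D \right)} = D + 2 D^{2}$ ($G{\left(D \right)} = \left(D^{2} + D^{2}\right) + D = 2 D^{2} + D = D + 2 D^{2}$)
$a = \frac{1801}{10121}$ ($a = \frac{10806}{174 \left(1 + 2 \cdot 174\right)} = \frac{10806}{174 \left(1 + 348\right)} = \frac{10806}{174 \cdot 349} = \frac{10806}{60726} = 10806 \cdot \frac{1}{60726} = \frac{1801}{10121} \approx 0.17795$)
$a - \left(-9\right) 26 = \frac{1801}{10121} - \left(-9\right) 26 = \frac{1801}{10121} - -234 = \frac{1801}{10121} + 234 = \frac{2370115}{10121}$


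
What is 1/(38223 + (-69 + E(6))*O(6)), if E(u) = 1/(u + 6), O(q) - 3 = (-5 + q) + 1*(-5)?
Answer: 12/459503 ≈ 2.6115e-5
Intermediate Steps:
O(q) = -7 + q (O(q) = 3 + ((-5 + q) + 1*(-5)) = 3 + ((-5 + q) - 5) = 3 + (-10 + q) = -7 + q)
E(u) = 1/(6 + u)
1/(38223 + (-69 + E(6))*O(6)) = 1/(38223 + (-69 + 1/(6 + 6))*(-7 + 6)) = 1/(38223 + (-69 + 1/12)*(-1)) = 1/(38223 - 827/12*(-1)) = 1/(38223 + 827/12) = 1/(459503/12) = 12/459503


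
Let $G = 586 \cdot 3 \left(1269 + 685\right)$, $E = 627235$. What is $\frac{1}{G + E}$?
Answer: $\frac{1}{4062367} \approx 2.4616 \cdot 10^{-7}$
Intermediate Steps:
$G = 3435132$ ($G = 1758 \cdot 1954 = 3435132$)
$\frac{1}{G + E} = \frac{1}{3435132 + 627235} = \frac{1}{4062367}$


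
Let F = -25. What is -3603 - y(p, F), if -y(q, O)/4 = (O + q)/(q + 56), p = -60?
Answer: -3518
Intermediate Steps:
y(q, O) = -4*(O + q)/(56 + q) (y(q, O) = -4*(O + q)/(q + 56) = -4*(O + q)/(56 + q))
-3603 - y(p, F) = -3603 - 4*(-1*(-25) - 1*(-60))/(56 - 60) = -3603 - 4*(25 + 60)/(-4) = -3603 - 4*(-1)*85/4 = -3603 - 1*(-85) = -3603 + 85 = -3518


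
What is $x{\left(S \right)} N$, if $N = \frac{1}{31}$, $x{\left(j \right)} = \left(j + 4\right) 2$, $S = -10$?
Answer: $- \frac{12}{31} \approx -0.3871$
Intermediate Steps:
$x{\left(j \right)} = 8 + 2 j$ ($x{\left(j \right)} = \left(4 + j\right) 2 = 8 + 2 j$)
$N = \frac{1}{31} \approx 0.032258$
$x{\left(S \right)} N = \left(8 + 2 \left(-10\right)\right) \frac{1}{31} = \left(8 - 20\right) \frac{1}{31} = \left(-12\right) \frac{1}{31} = - \frac{12}{31}$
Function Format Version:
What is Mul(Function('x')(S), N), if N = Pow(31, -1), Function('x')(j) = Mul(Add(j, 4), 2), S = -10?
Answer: Rational(-12, 31) ≈ -0.38710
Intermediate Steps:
Function('x')(j) = Add(8, Mul(2, j)) (Function('x')(j) = Mul(Add(4, j), 2) = Add(8, Mul(2, j)))
N = Rational(1, 31) ≈ 0.032258
Mul(Function('x')(S), N) = Mul(Add(8, Mul(2, -10)), Rational(1, 31)) = Mul(Add(8, -20), Rational(1, 31)) = Mul(-12, Rational(1, 31)) = Rational(-12, 31)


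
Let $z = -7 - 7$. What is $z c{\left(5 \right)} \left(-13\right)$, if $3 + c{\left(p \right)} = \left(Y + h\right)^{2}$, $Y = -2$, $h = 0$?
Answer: $182$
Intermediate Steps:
$c{\left(p \right)} = 1$ ($c{\left(p \right)} = -3 + \left(-2 + 0\right)^{2} = -3 + \left(-2\right)^{2} = -3 + 4 = 1$)
$z = -14$
$z c{\left(5 \right)} \left(-13\right) = \left(-14\right) 1 \left(-13\right) = \left(-14\right) \left(-13\right) = 182$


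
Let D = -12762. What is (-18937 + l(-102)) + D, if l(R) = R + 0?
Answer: -31801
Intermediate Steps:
l(R) = R
(-18937 + l(-102)) + D = (-18937 - 102) - 12762 = -19039 - 12762 = -31801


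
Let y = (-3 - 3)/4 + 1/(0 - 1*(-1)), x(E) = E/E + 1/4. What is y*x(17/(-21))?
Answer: -5/8 ≈ -0.62500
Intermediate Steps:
x(E) = 5/4 (x(E) = 1 + 1*(¼) = 1 + ¼ = 5/4)
y = -½ (y = -6*¼ + 1/(0 + 1) = -3/2 + 1/1 = -3/2 + 1*1 = -3/2 + 1 = -½ ≈ -0.50000)
y*x(17/(-21)) = -½*5/4 = -5/8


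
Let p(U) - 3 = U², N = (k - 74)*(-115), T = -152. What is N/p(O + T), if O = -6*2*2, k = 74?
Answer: 0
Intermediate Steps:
N = 0 (N = (74 - 74)*(-115) = 0*(-115) = 0)
O = -24 (O = -12*2 = -1*24 = -24)
p(U) = 3 + U²
N/p(O + T) = 0/(3 + (-24 - 152)²) = 0/(3 + (-176)²) = 0/(3 + 30976) = 0/30979 = 0*(1/30979) = 0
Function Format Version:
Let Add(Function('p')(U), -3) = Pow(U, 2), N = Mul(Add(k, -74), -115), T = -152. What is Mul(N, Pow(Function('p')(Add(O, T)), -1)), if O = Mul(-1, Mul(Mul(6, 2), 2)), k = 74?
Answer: 0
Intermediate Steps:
N = 0 (N = Mul(Add(74, -74), -115) = Mul(0, -115) = 0)
O = -24 (O = Mul(-1, Mul(12, 2)) = Mul(-1, 24) = -24)
Function('p')(U) = Add(3, Pow(U, 2))
Mul(N, Pow(Function('p')(Add(O, T)), -1)) = Mul(0, Pow(Add(3, Pow(Add(-24, -152), 2)), -1)) = Mul(0, Pow(Add(3, Pow(-176, 2)), -1)) = Mul(0, Pow(Add(3, 30976), -1)) = Mul(0, Pow(30979, -1)) = Mul(0, Rational(1, 30979)) = 0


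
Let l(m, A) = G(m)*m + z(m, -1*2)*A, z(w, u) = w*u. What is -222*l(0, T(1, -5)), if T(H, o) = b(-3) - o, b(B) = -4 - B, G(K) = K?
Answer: 0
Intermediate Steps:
T(H, o) = -1 - o (T(H, o) = (-4 - 1*(-3)) - o = (-4 + 3) - o = -1 - o)
z(w, u) = u*w
l(m, A) = m² - 2*A*m (l(m, A) = m*m + ((-1*2)*m)*A = m² + (-2*m)*A = m² - 2*A*m)
-222*l(0, T(1, -5)) = -0*(0 - 2*(-1 - 1*(-5))) = -0*(0 - 2*(-1 + 5)) = -0*(0 - 2*4) = -0*(0 - 8) = -0*(-8) = -222*0 = 0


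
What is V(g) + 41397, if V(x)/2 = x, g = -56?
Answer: 41285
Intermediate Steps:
V(x) = 2*x
V(g) + 41397 = 2*(-56) + 41397 = -112 + 41397 = 41285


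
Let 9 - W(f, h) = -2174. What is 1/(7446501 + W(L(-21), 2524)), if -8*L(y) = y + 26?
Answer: 1/7448684 ≈ 1.3425e-7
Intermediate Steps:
L(y) = -13/4 - y/8 (L(y) = -(y + 26)/8 = -(26 + y)/8 = -13/4 - y/8)
W(f, h) = 2183 (W(f, h) = 9 - 1*(-2174) = 9 + 2174 = 2183)
1/(7446501 + W(L(-21), 2524)) = 1/(7446501 + 2183) = 1/7448684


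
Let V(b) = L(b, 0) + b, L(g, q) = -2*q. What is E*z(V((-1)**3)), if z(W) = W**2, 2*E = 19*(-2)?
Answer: -19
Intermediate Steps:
V(b) = b (V(b) = -2*0 + b = 0 + b = b)
E = -19 (E = (19*(-2))/2 = (1/2)*(-38) = -19)
E*z(V((-1)**3)) = -19*((-1)**3)**2 = -19*(-1)**2 = -19*1 = -19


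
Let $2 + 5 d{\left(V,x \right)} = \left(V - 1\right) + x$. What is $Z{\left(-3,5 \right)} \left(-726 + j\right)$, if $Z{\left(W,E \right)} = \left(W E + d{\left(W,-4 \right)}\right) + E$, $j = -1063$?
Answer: $21468$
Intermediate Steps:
$d{\left(V,x \right)} = - \frac{3}{5} + \frac{V}{5} + \frac{x}{5}$ ($d{\left(V,x \right)} = - \frac{2}{5} + \frac{\left(V - 1\right) + x}{5} = - \frac{2}{5} + \frac{\left(-1 + V\right) + x}{5} = - \frac{2}{5} + \frac{-1 + V + x}{5} = - \frac{2}{5} + \left(- \frac{1}{5} + \frac{V}{5} + \frac{x}{5}\right) = - \frac{3}{5} + \frac{V}{5} + \frac{x}{5}$)
$Z{\left(W,E \right)} = - \frac{7}{5} + E + \frac{W}{5} + E W$ ($Z{\left(W,E \right)} = \left(W E + \left(- \frac{3}{5} + \frac{W}{5} + \frac{1}{5} \left(-4\right)\right)\right) + E = \left(E W - \left(\frac{7}{5} - \frac{W}{5}\right)\right) + E = \left(E W + \left(- \frac{7}{5} + \frac{W}{5}\right)\right) + E = \left(- \frac{7}{5} + \frac{W}{5} + E W\right) + E = - \frac{7}{5} + E + \frac{W}{5} + E W$)
$Z{\left(-3,5 \right)} \left(-726 + j\right) = \left(- \frac{7}{5} + 5 + \frac{1}{5} \left(-3\right) + 5 \left(-3\right)\right) \left(-726 - 1063\right) = \left(- \frac{7}{5} + 5 - \frac{3}{5} - 15\right) \left(-1789\right) = \left(-12\right) \left(-1789\right) = 21468$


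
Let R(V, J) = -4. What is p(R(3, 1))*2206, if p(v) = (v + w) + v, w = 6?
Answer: -4412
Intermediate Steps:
p(v) = 6 + 2*v (p(v) = (v + 6) + v = (6 + v) + v = 6 + 2*v)
p(R(3, 1))*2206 = (6 + 2*(-4))*2206 = (6 - 8)*2206 = -2*2206 = -4412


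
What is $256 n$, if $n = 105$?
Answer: $26880$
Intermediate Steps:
$256 n = 256 \cdot 105 = 26880$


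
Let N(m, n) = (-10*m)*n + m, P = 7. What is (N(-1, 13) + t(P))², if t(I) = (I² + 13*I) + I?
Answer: 76176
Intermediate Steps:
t(I) = I² + 14*I
N(m, n) = m - 10*m*n (N(m, n) = -10*m*n + m = m - 10*m*n)
(N(-1, 13) + t(P))² = (-(1 - 10*13) + 7*(14 + 7))² = (-(1 - 130) + 7*21)² = (-1*(-129) + 147)² = (129 + 147)² = 276² = 76176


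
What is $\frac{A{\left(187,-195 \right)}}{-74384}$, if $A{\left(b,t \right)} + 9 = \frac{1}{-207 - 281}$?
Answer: $\frac{4393}{36299392} \approx 0.00012102$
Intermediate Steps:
$A{\left(b,t \right)} = - \frac{4393}{488}$ ($A{\left(b,t \right)} = -9 + \frac{1}{-207 - 281} = -9 + \frac{1}{-488} = -9 - \frac{1}{488} = - \frac{4393}{488}$)
$\frac{A{\left(187,-195 \right)}}{-74384} = - \frac{4393}{488 \left(-74384\right)} = \left(- \frac{4393}{488}\right) \left(- \frac{1}{74384}\right) = \frac{4393}{36299392}$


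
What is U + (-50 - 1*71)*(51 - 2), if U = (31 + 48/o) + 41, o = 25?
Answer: -146377/25 ≈ -5855.1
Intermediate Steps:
U = 1848/25 (U = (31 + 48/25) + 41 = 823/25 + 41 = 1848/25 ≈ 73.920)
U + (-50 - 1*71)*(51 - 2) = 1848/25 + (-50 - 1*71)*(51 - 2) = 1848/25 + (-50 - 71)*49 = 1848/25 - 121*49 = 1848/25 - 5929 = -146377/25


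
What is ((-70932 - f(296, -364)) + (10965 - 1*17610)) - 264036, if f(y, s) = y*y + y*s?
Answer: -321485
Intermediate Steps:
f(y, s) = y² + s*y
((-70932 - f(296, -364)) + (10965 - 1*17610)) - 264036 = ((-70932 - 296*(-364 + 296)) + (10965 - 1*17610)) - 264036 = ((-70932 - 296*(-68)) + (10965 - 17610)) - 264036 = ((-70932 - 1*(-20128)) - 6645) - 264036 = ((-70932 + 20128) - 6645) - 264036 = (-50804 - 6645) - 264036 = -57449 - 264036 = -321485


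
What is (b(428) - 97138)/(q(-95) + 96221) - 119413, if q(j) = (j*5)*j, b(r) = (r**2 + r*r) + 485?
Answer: -16878280183/141346 ≈ -1.1941e+5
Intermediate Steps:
b(r) = 485 + 2*r**2 (b(r) = (r**2 + r**2) + 485 = 2*r**2 + 485 = 485 + 2*r**2)
q(j) = 5*j**2 (q(j) = (5*j)*j = 5*j**2)
(b(428) - 97138)/(q(-95) + 96221) - 119413 = ((485 + 2*428**2) - 97138)/(5*(-95)**2 + 96221) - 119413 = ((485 + 2*183184) - 97138)/(5*9025 + 96221) - 119413 = ((485 + 366368) - 97138)/(45125 + 96221) - 119413 = (366853 - 97138)/141346 - 119413 = 269715*(1/141346) - 119413 = 269715/141346 - 119413 = -16878280183/141346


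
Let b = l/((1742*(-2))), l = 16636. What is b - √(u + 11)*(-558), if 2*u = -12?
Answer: -4159/871 + 558*√5 ≈ 1243.0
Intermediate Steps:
u = -6 (u = (½)*(-12) = -6)
b = -4159/871 (b = 16636/((1742*(-2))) = 16636/(-3484) = 16636*(-1/3484) = -4159/871 ≈ -4.7750)
b - √(u + 11)*(-558) = -4159/871 - √(-6 + 11)*(-558) = -4159/871 - √5*(-558) = -4159/871 - (-558)*√5 = -4159/871 + 558*√5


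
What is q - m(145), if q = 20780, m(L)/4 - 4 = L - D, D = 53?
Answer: 20396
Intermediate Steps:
m(L) = -196 + 4*L (m(L) = 16 + 4*(L - 1*53) = 16 + 4*(L - 53) = 16 + 4*(-53 + L) = 16 + (-212 + 4*L) = -196 + 4*L)
q - m(145) = 20780 - (-196 + 4*145) = 20780 - (-196 + 580) = 20780 - 1*384 = 20780 - 384 = 20396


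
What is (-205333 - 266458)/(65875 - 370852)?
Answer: 471791/304977 ≈ 1.5470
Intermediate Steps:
(-205333 - 266458)/(65875 - 370852) = -471791/(-304977) = -471791*(-1/304977) = 471791/304977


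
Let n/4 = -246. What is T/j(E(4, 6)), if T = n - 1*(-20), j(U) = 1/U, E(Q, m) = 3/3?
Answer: -964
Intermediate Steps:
E(Q, m) = 1 (E(Q, m) = 3*(⅓) = 1)
n = -984 (n = 4*(-246) = -984)
T = -964 (T = -984 - 1*(-20) = -984 + 20 = -964)
T/j(E(4, 6)) = -964/(1/1) = -964/1 = -964*1 = -964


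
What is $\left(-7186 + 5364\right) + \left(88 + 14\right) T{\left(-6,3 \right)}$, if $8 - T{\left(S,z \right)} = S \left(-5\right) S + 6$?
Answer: $16742$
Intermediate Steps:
$T{\left(S,z \right)} = 2 + 5 S^{2}$ ($T{\left(S,z \right)} = 8 - \left(S \left(-5\right) S + 6\right) = 8 - \left(- 5 S S + 6\right) = 8 - \left(- 5 S^{2} + 6\right) = 8 - \left(6 - 5 S^{2}\right) = 8 + \left(-6 + 5 S^{2}\right) = 2 + 5 S^{2}$)
$\left(-7186 + 5364\right) + \left(88 + 14\right) T{\left(-6,3 \right)} = \left(-7186 + 5364\right) + \left(88 + 14\right) \left(2 + 5 \left(-6\right)^{2}\right) = -1822 + 102 \left(2 + 5 \cdot 36\right) = -1822 + 102 \left(2 + 180\right) = -1822 + 102 \cdot 182 = -1822 + 18564 = 16742$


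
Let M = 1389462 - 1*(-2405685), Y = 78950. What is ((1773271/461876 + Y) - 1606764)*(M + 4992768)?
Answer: -6201269955826991595/461876 ≈ -1.3426e+13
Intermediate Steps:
M = 3795147 (M = 1389462 + 2405685 = 3795147)
((1773271/461876 + Y) - 1606764)*(M + 4992768) = ((1773271/461876 + 78950) - 1606764)*(3795147 + 4992768) = ((1773271*(1/461876) + 78950) - 1606764)*8787915 = ((1773271/461876 + 78950) - 1606764)*8787915 = (36466883471/461876 - 1606764)*8787915 = -705658845793/461876*8787915 = -6201269955826991595/461876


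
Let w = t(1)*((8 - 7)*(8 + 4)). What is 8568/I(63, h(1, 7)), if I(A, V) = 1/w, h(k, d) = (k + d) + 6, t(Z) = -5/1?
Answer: -514080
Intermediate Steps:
t(Z) = -5 (t(Z) = -5*1 = -5)
w = -60 (w = -5*(8 - 7)*(8 + 4) = -5*12 = -60)
h(k, d) = 6 + d + k (h(k, d) = (d + k) + 6 = 6 + d + k)
I(A, V) = -1/60 (I(A, V) = 1/(-60) = -1/60)
8568/I(63, h(1, 7)) = 8568/(-1/60) = 8568*(-60) = -514080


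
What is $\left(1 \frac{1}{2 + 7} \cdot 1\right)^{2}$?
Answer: $\frac{1}{81} \approx 0.012346$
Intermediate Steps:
$\left(1 \frac{1}{2 + 7} \cdot 1\right)^{2} = \left(1 \cdot \frac{1}{9} \cdot 1\right)^{2} = \left(\frac{1}{9} \cdot 1\right)^{2} = \left(\frac{1}{9}\right)^{2} = \frac{1}{81}$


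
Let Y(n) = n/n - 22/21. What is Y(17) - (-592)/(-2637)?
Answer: -5023/18459 ≈ -0.27212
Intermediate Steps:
Y(n) = -1/21 (Y(n) = 1 - 22*1/21 = 1 - 22/21 = -1/21)
Y(17) - (-592)/(-2637) = -1/21 - (-592)/(-2637) = -1/21 - (-592)*(-1)/2637 = -1/21 - 1*592/2637 = -1/21 - 592/2637 = -5023/18459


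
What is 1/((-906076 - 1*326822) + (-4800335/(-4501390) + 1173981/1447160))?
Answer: -651423155240/803137082109172301 ≈ -8.1110e-7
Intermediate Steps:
1/((-906076 - 1*326822) + (-4800335/(-4501390) + 1173981/1447160)) = 1/((-906076 - 326822) + (-4800335*(-1/4501390) + 1173981*(1/1447160))) = 1/(-1232898 + (960067/900278 + 1173981/1447160)) = 1/(-1232898 + 1223139913219/651423155240) = 1/(-803137082109172301/651423155240) = -651423155240/803137082109172301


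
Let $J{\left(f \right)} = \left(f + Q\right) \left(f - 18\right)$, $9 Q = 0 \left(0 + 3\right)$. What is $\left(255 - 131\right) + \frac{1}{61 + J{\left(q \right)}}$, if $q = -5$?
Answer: $\frac{21825}{176} \approx 124.01$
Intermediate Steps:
$Q = 0$ ($Q = \frac{0 \left(0 + 3\right)}{9} = \frac{0 \cdot 3}{9} = \frac{1}{9} \cdot 0 = 0$)
$J{\left(f \right)} = f \left(-18 + f\right)$ ($J{\left(f \right)} = \left(f + 0\right) \left(f - 18\right) = f \left(-18 + f\right)$)
$\left(255 - 131\right) + \frac{1}{61 + J{\left(q \right)}} = \left(255 - 131\right) + \frac{1}{61 - 5 \left(-18 - 5\right)} = 124 + \frac{1}{61 - -115} = 124 + \frac{1}{61 + 115} = 124 + \frac{1}{176} = \frac{21825}{176}$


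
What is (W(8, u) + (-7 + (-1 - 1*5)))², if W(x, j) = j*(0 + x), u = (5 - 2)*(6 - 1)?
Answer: 11449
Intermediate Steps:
u = 15 (u = 3*5 = 15)
W(x, j) = j*x
(W(8, u) + (-7 + (-1 - 1*5)))² = (15*8 + (-7 + (-1 - 1*5)))² = (120 + (-7 + (-1 - 5)))² = (120 + (-7 - 6))² = (120 - 13)² = 107² = 11449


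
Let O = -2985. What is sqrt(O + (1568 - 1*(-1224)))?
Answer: I*sqrt(193) ≈ 13.892*I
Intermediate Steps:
sqrt(O + (1568 - 1*(-1224))) = sqrt(-2985 + (1568 - 1*(-1224))) = sqrt(-2985 + (1568 + 1224)) = sqrt(-2985 + 2792) = sqrt(-193) = I*sqrt(193)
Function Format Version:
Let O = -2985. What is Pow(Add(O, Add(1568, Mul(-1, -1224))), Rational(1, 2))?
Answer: Mul(I, Pow(193, Rational(1, 2))) ≈ Mul(13.892, I)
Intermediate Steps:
Pow(Add(O, Add(1568, Mul(-1, -1224))), Rational(1, 2)) = Pow(Add(-2985, Add(1568, Mul(-1, -1224))), Rational(1, 2)) = Pow(Add(-2985, Add(1568, 1224)), Rational(1, 2)) = Pow(Add(-2985, 2792), Rational(1, 2)) = Pow(-193, Rational(1, 2)) = Mul(I, Pow(193, Rational(1, 2)))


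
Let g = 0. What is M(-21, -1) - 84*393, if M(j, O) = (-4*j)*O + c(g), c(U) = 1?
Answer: -33095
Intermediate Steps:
M(j, O) = 1 - 4*O*j (M(j, O) = (-4*j)*O + 1 = -4*O*j + 1 = 1 - 4*O*j)
M(-21, -1) - 84*393 = (1 - 4*(-1)*(-21)) - 84*393 = (1 - 84) - 33012 = -83 - 33012 = -33095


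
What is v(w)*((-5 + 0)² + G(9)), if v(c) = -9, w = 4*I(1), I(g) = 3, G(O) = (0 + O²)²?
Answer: -59274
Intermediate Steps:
G(O) = O⁴ (G(O) = (O²)² = O⁴)
w = 12 (w = 4*3 = 12)
v(w)*((-5 + 0)² + G(9)) = -9*((-5 + 0)² + 9⁴) = -9*((-5)² + 6561) = -9*(25 + 6561) = -9*6586 = -59274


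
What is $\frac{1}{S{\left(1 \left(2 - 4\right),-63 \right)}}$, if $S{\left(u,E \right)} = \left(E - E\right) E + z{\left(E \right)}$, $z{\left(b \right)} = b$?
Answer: $- \frac{1}{63} \approx -0.015873$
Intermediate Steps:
$S{\left(u,E \right)} = E$ ($S{\left(u,E \right)} = \left(E - E\right) E + E = 0 E + E = 0 + E = E$)
$\frac{1}{S{\left(1 \left(2 - 4\right),-63 \right)}} = \frac{1}{-63} = - \frac{1}{63}$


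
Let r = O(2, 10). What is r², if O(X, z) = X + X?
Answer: 16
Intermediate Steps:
O(X, z) = 2*X
r = 4 (r = 2*2 = 4)
r² = 4² = 16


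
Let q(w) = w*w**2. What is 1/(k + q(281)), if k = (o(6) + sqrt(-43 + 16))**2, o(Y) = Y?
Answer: -I/(-22188050*I + 36*sqrt(3)) ≈ 4.5069e-8 - 1.2666e-13*I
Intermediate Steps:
q(w) = w**3
k = (6 + 3*I*sqrt(3))**2 (k = (6 + sqrt(-43 + 16))**2 = (6 + sqrt(-27))**2 = (6 + 3*I*sqrt(3))**2 ≈ 9.0 + 62.354*I)
1/(k + q(281)) = 1/((9 + 36*I*sqrt(3)) + 281**3) = 1/((9 + 36*I*sqrt(3)) + 22188041) = 1/(22188050 + 36*I*sqrt(3))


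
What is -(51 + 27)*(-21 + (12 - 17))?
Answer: 2028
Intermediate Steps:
-(51 + 27)*(-21 + (12 - 17)) = -78*(-21 - 5) = -78*(-26) = -1*(-2028) = 2028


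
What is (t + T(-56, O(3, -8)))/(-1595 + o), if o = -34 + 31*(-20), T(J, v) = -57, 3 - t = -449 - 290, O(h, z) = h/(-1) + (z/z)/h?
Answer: -685/2249 ≈ -0.30458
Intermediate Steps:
O(h, z) = 1/h - h (O(h, z) = h*(-1) + 1/h = -h + 1/h = 1/h - h)
t = 742 (t = 3 - (-449 - 290) = 3 - 1*(-739) = 3 + 739 = 742)
o = -654 (o = -34 - 620 = -654)
(t + T(-56, O(3, -8)))/(-1595 + o) = (742 - 57)/(-1595 - 654) = 685/(-2249) = 685*(-1/2249) = -685/2249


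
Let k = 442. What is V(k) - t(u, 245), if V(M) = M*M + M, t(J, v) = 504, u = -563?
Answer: 195302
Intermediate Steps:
V(M) = M + M² (V(M) = M² + M = M + M²)
V(k) - t(u, 245) = 442*(1 + 442) - 1*504 = 442*443 - 504 = 195806 - 504 = 195302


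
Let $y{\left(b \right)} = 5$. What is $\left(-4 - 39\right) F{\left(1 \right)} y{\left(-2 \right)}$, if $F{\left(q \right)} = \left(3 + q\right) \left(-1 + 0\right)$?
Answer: $860$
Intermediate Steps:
$F{\left(q \right)} = -3 - q$ ($F{\left(q \right)} = \left(3 + q\right) \left(-1\right) = -3 - q$)
$\left(-4 - 39\right) F{\left(1 \right)} y{\left(-2 \right)} = \left(-4 - 39\right) \left(-3 - 1\right) 5 = - 43 \left(-3 - 1\right) 5 = - 43 \left(\left(-4\right) 5\right) = \left(-43\right) \left(-20\right) = 860$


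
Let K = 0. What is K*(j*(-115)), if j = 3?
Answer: 0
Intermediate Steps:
K*(j*(-115)) = 0*(3*(-115)) = 0*(-345) = 0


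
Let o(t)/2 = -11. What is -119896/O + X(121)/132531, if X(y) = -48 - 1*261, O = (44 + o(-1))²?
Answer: -1324173861/5345417 ≈ -247.72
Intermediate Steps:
o(t) = -22 (o(t) = 2*(-11) = -22)
O = 484 (O = (44 - 22)² = 22² = 484)
X(y) = -309 (X(y) = -48 - 261 = -309)
-119896/O + X(121)/132531 = -119896/484 - 309/132531 = -119896*1/484 - 309*1/132531 = -29974/121 - 103/44177 = -1324173861/5345417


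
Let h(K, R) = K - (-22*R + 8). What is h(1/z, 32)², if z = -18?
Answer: 156925729/324 ≈ 4.8434e+5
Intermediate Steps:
h(K, R) = -8 + K + 22*R (h(K, R) = K - (8 - 22*R) = K + (-8 + 22*R) = -8 + K + 22*R)
h(1/z, 32)² = (-8 + 1/(-18) + 22*32)² = (-8 - 1/18 + 704)² = (12527/18)² = 156925729/324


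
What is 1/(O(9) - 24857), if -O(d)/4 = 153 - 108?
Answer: -1/25037 ≈ -3.9941e-5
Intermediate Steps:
O(d) = -180 (O(d) = -4*(153 - 108) = -4*45 = -180)
1/(O(9) - 24857) = 1/(-180 - 24857) = 1/(-25037) = -1/25037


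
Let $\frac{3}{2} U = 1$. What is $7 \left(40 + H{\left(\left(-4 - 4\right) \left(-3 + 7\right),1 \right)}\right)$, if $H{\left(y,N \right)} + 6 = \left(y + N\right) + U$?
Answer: $\frac{77}{3} \approx 25.667$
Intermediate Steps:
$U = \frac{2}{3}$ ($U = \frac{2}{3} \cdot 1 = \frac{2}{3} \approx 0.66667$)
$H{\left(y,N \right)} = - \frac{16}{3} + N + y$ ($H{\left(y,N \right)} = -6 + \left(\left(y + N\right) + \frac{2}{3}\right) = -6 + \left(\left(N + y\right) + \frac{2}{3}\right) = -6 + \left(\frac{2}{3} + N + y\right) = - \frac{16}{3} + N + y$)
$7 \left(40 + H{\left(\left(-4 - 4\right) \left(-3 + 7\right),1 \right)}\right) = 7 \left(40 + \left(- \frac{16}{3} + 1 + \left(-4 - 4\right) \left(-3 + 7\right)\right)\right) = 7 \left(40 - \frac{109}{3}\right) = 7 \cdot \frac{11}{3} = \frac{77}{3}$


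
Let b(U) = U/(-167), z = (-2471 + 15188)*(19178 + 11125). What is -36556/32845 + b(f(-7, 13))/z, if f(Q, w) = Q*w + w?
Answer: -60322707975178/54199019192535 ≈ -1.1130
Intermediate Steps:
z = 385363251 (z = 12717*30303 = 385363251)
f(Q, w) = w + Q*w
b(U) = -U/167 (b(U) = U*(-1/167) = -U/167)
-36556/32845 + b(f(-7, 13))/z = -36556/32845 - 13*(1 - 7)/167/385363251 = -36556*1/32845 - 13*(-6)/167*(1/385363251) = -36556/32845 - 1/167*(-78)*(1/385363251) = -36556/32845 + (78/167)*(1/385363251) = -36556/32845 + 2/1650145203 = -60322707975178/54199019192535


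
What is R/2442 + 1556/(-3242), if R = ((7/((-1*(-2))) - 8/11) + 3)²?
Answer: -893394875/1915905288 ≈ -0.46630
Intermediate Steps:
R = 16129/484 (R = ((7/2 - 8*1/11) + 3)² = ((7*(½) - 8/11) + 3)² = ((7/2 - 8/11) + 3)² = (61/22 + 3)² = (127/22)² = 16129/484 ≈ 33.324)
R/2442 + 1556/(-3242) = (16129/484)/2442 + 1556/(-3242) = (16129/484)*(1/2442) + 1556*(-1/3242) = 16129/1181928 - 778/1621 = -893394875/1915905288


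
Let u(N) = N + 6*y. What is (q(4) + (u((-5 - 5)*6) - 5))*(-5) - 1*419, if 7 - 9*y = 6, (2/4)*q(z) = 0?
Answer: -292/3 ≈ -97.333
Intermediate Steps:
q(z) = 0 (q(z) = 2*0 = 0)
y = ⅑ (y = 7/9 - ⅑*6 = 7/9 - ⅔ = ⅑ ≈ 0.11111)
u(N) = ⅔ + N (u(N) = N + 6*(⅑) = N + ⅔ = ⅔ + N)
(q(4) + (u((-5 - 5)*6) - 5))*(-5) - 1*419 = (0 + ((⅔ + (-5 - 5)*6) - 5))*(-5) - 1*419 = (0 + ((⅔ - 10*6) - 5))*(-5) - 419 = (0 + ((⅔ - 60) - 5))*(-5) - 419 = (0 + (-178/3 - 5))*(-5) - 419 = (0 - 193/3)*(-5) - 419 = -193/3*(-5) - 419 = 965/3 - 419 = -292/3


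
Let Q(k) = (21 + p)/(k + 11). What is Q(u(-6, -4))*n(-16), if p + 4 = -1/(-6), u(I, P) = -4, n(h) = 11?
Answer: 1133/42 ≈ 26.976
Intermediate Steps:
p = -23/6 (p = -4 - 1/(-6) = -4 - 1*(-⅙) = -4 + ⅙ = -23/6 ≈ -3.8333)
Q(k) = 103/(6*(11 + k)) (Q(k) = (21 - 23/6)/(k + 11) = 103/(6*(11 + k)))
Q(u(-6, -4))*n(-16) = (103/(6*(11 - 4)))*11 = ((103/6)/7)*11 = ((103/6)*(⅐))*11 = (103/42)*11 = 1133/42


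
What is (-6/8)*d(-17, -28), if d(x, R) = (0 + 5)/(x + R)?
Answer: 1/12 ≈ 0.083333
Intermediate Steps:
d(x, R) = 5/(R + x)
(-6/8)*d(-17, -28) = (-6/8)*(5/(-28 - 17)) = (-6*1/8)*(5/(-45)) = -15*(-1)/(4*45) = -3/4*(-1/9) = 1/12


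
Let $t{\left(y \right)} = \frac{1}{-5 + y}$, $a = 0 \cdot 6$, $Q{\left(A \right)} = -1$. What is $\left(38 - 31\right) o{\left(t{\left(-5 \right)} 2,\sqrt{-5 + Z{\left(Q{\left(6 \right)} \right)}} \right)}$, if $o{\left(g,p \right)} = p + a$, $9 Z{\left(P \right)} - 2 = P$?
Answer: $\frac{14 i \sqrt{11}}{3} \approx 15.478 i$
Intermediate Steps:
$a = 0$
$Z{\left(P \right)} = \frac{2}{9} + \frac{P}{9}$
$o{\left(g,p \right)} = p$ ($o{\left(g,p \right)} = p + 0 = p$)
$\left(38 - 31\right) o{\left(t{\left(-5 \right)} 2,\sqrt{-5 + Z{\left(Q{\left(6 \right)} \right)}} \right)} = \left(38 - 31\right) \sqrt{-5 + \left(\frac{2}{9} + \frac{1}{9} \left(-1\right)\right)} = 7 \sqrt{-5 + \left(\frac{2}{9} - \frac{1}{9}\right)} = 7 \sqrt{-5 + \frac{1}{9}} = 7 \sqrt{- \frac{44}{9}} = 7 \frac{2 i \sqrt{11}}{3} = \frac{14 i \sqrt{11}}{3}$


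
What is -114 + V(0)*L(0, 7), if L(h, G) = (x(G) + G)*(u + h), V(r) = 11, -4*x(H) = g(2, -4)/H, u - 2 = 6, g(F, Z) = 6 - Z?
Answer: 3294/7 ≈ 470.57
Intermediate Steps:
u = 8 (u = 2 + 6 = 8)
x(H) = -5/(2*H) (x(H) = -(6 - 1*(-4))/(4*H) = -(6 + 4)/(4*H) = -5/(2*H))
L(h, G) = (8 + h)*(G - 5/(2*G)) (L(h, G) = (-5/(2*G) + G)*(8 + h) = (G - 5/(2*G))*(8 + h) = (8 + h)*(G - 5/(2*G)))
-114 + V(0)*L(0, 7) = -114 + 11*((½)*(-40 - 5*0 + 2*7²*(8 + 0))/7) = -114 + 11*((½)*(⅐)*(-40 + 0 + 2*49*8)) = -114 + 11*((½)*(⅐)*(-40 + 0 + 784)) = -114 + 11*((½)*(⅐)*744) = -114 + 11*(372/7) = -114 + 4092/7 = 3294/7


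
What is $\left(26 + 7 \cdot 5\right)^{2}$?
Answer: $3721$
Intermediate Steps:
$\left(26 + 7 \cdot 5\right)^{2} = \left(26 + 35\right)^{2} = 61^{2} = 3721$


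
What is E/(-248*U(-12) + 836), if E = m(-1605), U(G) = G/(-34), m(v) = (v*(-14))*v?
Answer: -306546975/6362 ≈ -48184.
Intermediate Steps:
m(v) = -14*v**2 (m(v) = (-14*v)*v = -14*v**2)
U(G) = -G/34 (U(G) = G*(-1/34) = -G/34)
E = -36064350 (E = -14*(-1605)**2 = -14*2576025 = -36064350)
E/(-248*U(-12) + 836) = -36064350/(-(-124)*(-12)/17 + 836) = -36064350/(-248*6/17 + 836) = -36064350/(-1488/17 + 836) = -36064350/12724/17 = -36064350*17/12724 = -306546975/6362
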